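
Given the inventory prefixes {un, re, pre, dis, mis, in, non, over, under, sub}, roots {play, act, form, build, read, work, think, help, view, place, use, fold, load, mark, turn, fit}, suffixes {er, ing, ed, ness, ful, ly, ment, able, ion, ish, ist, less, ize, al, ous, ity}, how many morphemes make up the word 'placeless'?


Segmenting 'placeless' against the inventory:
  'place' -> root (morpheme 1)
  'less' -> suffix (morpheme 2)
Total morphemes: 2

2


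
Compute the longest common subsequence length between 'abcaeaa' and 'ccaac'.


DP table for LCS of 'abcaeaa' and 'ccaac':
       c  c  a  a  c
    0  0  0  0  0  0
  a 0  0  0  1  1  1
  b 0  0  0  1  1  1
  c 0  1  1  1  1  2
  a 0  1  1  2  2  2
  e 0  1  1  2  2  2
  a 0  1  1  2  3  3
  a 0  1  1  2  3  3
LCS: 'caa'
LCS length = 3

3


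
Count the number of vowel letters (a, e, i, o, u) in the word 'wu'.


Scanning each character of 'wu':
  Position 1: 'w' -> consonant (running count: 0)
  Position 2: 'u' -> vowel (running count: 1)
Total vowels: 1

1


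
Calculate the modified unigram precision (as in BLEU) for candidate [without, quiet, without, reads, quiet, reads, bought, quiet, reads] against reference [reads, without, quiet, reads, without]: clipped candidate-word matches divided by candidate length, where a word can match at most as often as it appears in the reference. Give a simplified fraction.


Reference word counts: {'quiet': 1, 'reads': 2, 'without': 2}
Checking each candidate word (with clipping):
  'without' -> in reference (ref count 2, used 1/2) -> match (matches: 1)
  'quiet' -> in reference (ref count 1, used 1/1) -> match (matches: 2)
  'without' -> in reference (ref count 2, used 2/2) -> match (matches: 3)
  'reads' -> in reference (ref count 2, used 1/2) -> match (matches: 4)
  'quiet' -> ref count 1 already used up (1/1) -> clipped, no match (matches: 4)
  'reads' -> in reference (ref count 2, used 2/2) -> match (matches: 5)
  'bought' -> not in reference -> no match (matches: 5)
  'quiet' -> ref count 1 already used up (1/1) -> clipped, no match (matches: 5)
  'reads' -> ref count 2 already used up (2/2) -> clipped, no match (matches: 5)
Clipped matches: 5, Candidate length: 9
Precision = 5/9

5/9


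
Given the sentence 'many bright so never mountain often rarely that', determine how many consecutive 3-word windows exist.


Word trigrams from [8] words:
  Trigram 1: (many bright so)
  Trigram 2: (bright so never)
  Trigram 3: (so never mountain)
  Trigram 4: (never mountain often)
  Trigram 5: (mountain often rarely)
  Trigram 6: (often rarely that)
Total word trigrams: 8 - 2 = 6

6


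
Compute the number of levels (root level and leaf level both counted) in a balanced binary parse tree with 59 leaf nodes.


In a balanced binary tree with n leaves the deepest leaf is ceil(log2(n)) edges below the root,
so counting node levels inclusive of root and leaves gives ceil(log2(n)) + 1 levels.
log2(59) = 5.8826
ceil(5.8826) = 6
levels = 6 + 1 = 7

7


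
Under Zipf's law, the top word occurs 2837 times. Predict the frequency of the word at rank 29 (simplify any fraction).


Zipf's law: freq(rank) = f1 / rank
f1 = 2837, rank = 29
freq = 2837 / 29
GCD(2837, 29) = 1
Simplified: 2837/29

2837/29


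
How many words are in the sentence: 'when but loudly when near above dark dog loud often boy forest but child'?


Counting words by splitting on spaces:
  Word 1: 'when'
  Word 2: 'but'
  Word 3: 'loudly'
  Word 4: 'when'
  Word 5: 'near'
  Word 6: 'above'
  Word 7: 'dark'
  Word 8: 'dog'
  Word 9: 'loud'
  Word 10: 'often'
  Word 11: 'boy'
  Word 12: 'forest'
  Word 13: 'but'
  Word 14: 'child'
Total words: 14

14


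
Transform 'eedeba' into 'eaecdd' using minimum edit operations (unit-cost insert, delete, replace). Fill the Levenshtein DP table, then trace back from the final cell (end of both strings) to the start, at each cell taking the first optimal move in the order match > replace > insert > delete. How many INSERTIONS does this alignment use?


Edit distance = 5. Backtracking from cell (6, 6) with preference match > replace > insert > delete,
then listing the resulting alignment 'eedeba' -> 'eaecdd' left to right:
  Step 1: keep 'e'
  Step 2: replace e->a
  Step 3: replace d->e
  Step 4: replace e->c
  Step 5: replace b->d
  Step 6: replace a->d
Total insertions: 0

0


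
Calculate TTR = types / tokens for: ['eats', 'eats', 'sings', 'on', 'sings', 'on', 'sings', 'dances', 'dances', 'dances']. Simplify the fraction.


Tokens: 10
Unique types: ('dances', 'eats', 'on', 'sings') = 4
TTR = 4/10
Simplify: divide both by 2 -> 2/5
TTR = 2/5

2/5


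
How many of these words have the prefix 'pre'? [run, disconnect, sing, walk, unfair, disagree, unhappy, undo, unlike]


Checking each word for prefix 'pre':
  'run' -> no (count: 0)
  'disconnect' -> no (count: 0)
  'sing' -> no (count: 0)
  'walk' -> no (count: 0)
  'unfair' -> no (count: 0)
  'disagree' -> no (count: 0)
  'unhappy' -> no (count: 0)
  'undo' -> no (count: 0)
  'unlike' -> no (count: 0)
Total with prefix 'pre': 0

0


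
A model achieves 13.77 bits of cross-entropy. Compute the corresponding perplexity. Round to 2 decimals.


Perplexity formula: PP = 2^H
H = 13.77
PP = 2^13.77
Decompose: 2^13.77 = 2^13 * 2^0.77
2^13 = 8192, 2^0.77 ~ 1.7052698
PP ~ 8192 * 1.7052698 = 13969.5702016
Rounded to 2 decimals: 13969.57

13969.57


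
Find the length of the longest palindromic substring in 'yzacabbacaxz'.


Scanning 'yzacabbacaxz' for palindromic substrings.
Substring at positions 2-9: 'acabbaca'.
Check: reverse('acabbaca') = 'acabbaca' -> palindrome confirmed.
Neighbouring characters ('z' / 'x') break symmetry, so it cannot extend further.
No longer palindromic substring exists; longest length = 8

8


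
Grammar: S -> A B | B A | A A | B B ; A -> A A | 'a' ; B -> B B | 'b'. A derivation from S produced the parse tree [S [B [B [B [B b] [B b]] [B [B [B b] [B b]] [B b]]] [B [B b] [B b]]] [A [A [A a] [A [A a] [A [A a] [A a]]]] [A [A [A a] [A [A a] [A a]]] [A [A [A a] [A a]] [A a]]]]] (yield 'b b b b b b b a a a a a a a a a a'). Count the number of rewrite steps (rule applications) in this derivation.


Every bracketed nonterminal node [X ...] in the tree is produced by exactly one rule application.
Reading the tree off as a leftmost derivation:
  Step 1: S  =>  B A   (applied S -> B A)
  Step 2: B A  =>  B B A   (applied B -> B B)
  Step 3: B B A  =>  B B B A   (applied B -> B B)
  Step 4: B B B A  =>  B B B B A   (applied B -> B B)
  Step 5: B B B B A  =>  b B B B A   (applied B -> b)
  Step 6: b B B B A  =>  b b B B A   (applied B -> b)
  Step 7: b b B B A  =>  b b B B B A   (applied B -> B B)
  Step 8: b b B B B A  =>  b b B B B B A   (applied B -> B B)
  Step 9: b b B B B B A  =>  b b b B B B A   (applied B -> b)
  Step 10: b b b B B B A  =>  b b b b B B A   (applied B -> b)
  Step 11: b b b b B B A  =>  b b b b b B A   (applied B -> b)
  Step 12: b b b b b B A  =>  b b b b b B B A   (applied B -> B B)
  Step 13: b b b b b B B A  =>  b b b b b b B A   (applied B -> b)
  Step 14: b b b b b b B A  =>  b b b b b b b A   (applied B -> b)
  Step 15: b b b b b b b A  =>  b b b b b b b A A   (applied A -> A A)
  Step 16: b b b b b b b A A  =>  b b b b b b b A A A   (applied A -> A A)
  Step 17: b b b b b b b A A A  =>  b b b b b b b a A A   (applied A -> a)
  Step 18: b b b b b b b a A A  =>  b b b b b b b a A A A   (applied A -> A A)
  Step 19: b b b b b b b a A A A  =>  b b b b b b b a a A A   (applied A -> a)
  Step 20: b b b b b b b a a A A  =>  b b b b b b b a a A A A   (applied A -> A A)
  Step 21: b b b b b b b a a A A A  =>  b b b b b b b a a a A A   (applied A -> a)
  Step 22: b b b b b b b a a a A A  =>  b b b b b b b a a a a A   (applied A -> a)
  Step 23: b b b b b b b a a a a A  =>  b b b b b b b a a a a A A   (applied A -> A A)
  Step 24: b b b b b b b a a a a A A  =>  b b b b b b b a a a a A A A   (applied A -> A A)
  Step 25: b b b b b b b a a a a A A A  =>  b b b b b b b a a a a a A A   (applied A -> a)
  Step 26: b b b b b b b a a a a a A A  =>  b b b b b b b a a a a a A A A   (applied A -> A A)
  Step 27: b b b b b b b a a a a a A A A  =>  b b b b b b b a a a a a a A A   (applied A -> a)
  Step 28: b b b b b b b a a a a a a A A  =>  b b b b b b b a a a a a a a A   (applied A -> a)
  Step 29: b b b b b b b a a a a a a a A  =>  b b b b b b b a a a a a a a A A   (applied A -> A A)
  Step 30: b b b b b b b a a a a a a a A A  =>  b b b b b b b a a a a a a a A A A   (applied A -> A A)
  Step 31: b b b b b b b a a a a a a a A A A  =>  b b b b b b b a a a a a a a a A A   (applied A -> a)
  Step 32: b b b b b b b a a a a a a a a A A  =>  b b b b b b b a a a a a a a a a A   (applied A -> a)
  Step 33: b b b b b b b a a a a a a a a a A  =>  b b b b b b b a a a a a a a a a a   (applied A -> a)
Final yield: b b b b b b b a a a a a a a a a a
Total rewrite steps: 33

33


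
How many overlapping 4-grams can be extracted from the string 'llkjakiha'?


String 'llkjakiha' has length L = 9.
Number of overlapping n-grams = L - n + 1
Substituting: 9 - 4 + 1 = 6

6


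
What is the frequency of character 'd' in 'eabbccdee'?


Scanning 'eabbccdee' for 'd':
  Position 6: 'd' -> MATCH (count: 1)
Total occurrences of 'd': 1

1


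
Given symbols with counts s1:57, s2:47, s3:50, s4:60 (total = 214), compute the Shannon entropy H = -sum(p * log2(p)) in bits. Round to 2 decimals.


Computing entropy H = -sum(p_i * log2(p_i)):
  s1: p = 57/214 = 0.2664, -p*log2(p) = 0.5084
  s2: p = 47/214 = 0.2196, -p*log2(p) = 0.4803
  s3: p = 50/214 = 0.2336, -p*log2(p) = 0.4901
  s4: p = 60/214 = 0.2804, -p*log2(p) = 0.5144
H = sum of terms = 1.9932
Rounded to 2 decimals: 1.99

1.99


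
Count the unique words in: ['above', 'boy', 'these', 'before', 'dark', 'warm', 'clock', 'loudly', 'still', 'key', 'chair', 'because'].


Listing all tokens and tracking unique types:
  Token 1: 'above' -> NEW (unique so far: 1)
  Token 2: 'boy' -> NEW (unique so far: 2)
  Token 3: 'these' -> NEW (unique so far: 3)
  Token 4: 'before' -> NEW (unique so far: 4)
  Token 5: 'dark' -> NEW (unique so far: 5)
  Token 6: 'warm' -> NEW (unique so far: 6)
  Token 7: 'clock' -> NEW (unique so far: 7)
  Token 8: 'loudly' -> NEW (unique so far: 8)
  Token 9: 'still' -> NEW (unique so far: 9)
  Token 10: 'key' -> NEW (unique so far: 10)
  Token 11: 'chair' -> NEW (unique so far: 11)
  Token 12: 'because' -> NEW (unique so far: 12)
Unique types: ('above', 'because', 'before', 'boy', 'chair', 'clock', 'dark', 'key', 'loudly', 'still', 'these', 'warm')
Vocabulary size: 12

12


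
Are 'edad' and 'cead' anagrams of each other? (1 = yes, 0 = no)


Sort characters of 'edad': 'adde'
Sort characters of 'cead': 'acde'
Sorted forms differ -> they are NOT anagrams
Result: 0

0


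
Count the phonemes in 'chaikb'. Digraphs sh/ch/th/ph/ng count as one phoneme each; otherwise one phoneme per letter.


Parsing 'chaikb' greedily, digraphs first:
  'ch' -> digraph (1 consonant phoneme) (phonemes so far: 1)
  'a' -> vowel phoneme (phonemes so far: 2)
  'i' -> vowel phoneme (phonemes so far: 3)
  'k' -> consonant phoneme (phonemes so far: 4)
  'b' -> consonant phoneme (phonemes so far: 5)
Total phonemes: 5

5


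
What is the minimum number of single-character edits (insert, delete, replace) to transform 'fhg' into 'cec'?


Building DP table for s1='fhg' (len 3) and s2='cec' (len 3):
       c  e  c
    0  1  2  3
  f 1  1  2  3
  h 2  2  2  3
  g 3  3  3  3
Edit distance = dp[3][3] = 3

3


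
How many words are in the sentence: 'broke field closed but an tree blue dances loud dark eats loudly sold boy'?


Counting words by splitting on spaces:
  Word 1: 'broke'
  Word 2: 'field'
  Word 3: 'closed'
  Word 4: 'but'
  Word 5: 'an'
  Word 6: 'tree'
  Word 7: 'blue'
  Word 8: 'dances'
  Word 9: 'loud'
  Word 10: 'dark'
  Word 11: 'eats'
  Word 12: 'loudly'
  Word 13: 'sold'
  Word 14: 'boy'
Total words: 14

14


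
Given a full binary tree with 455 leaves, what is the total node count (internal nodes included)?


Leaf nodes (terminals): 455
Internal nodes = n - 1 = 455 - 1 = 454
Total = leaves + internal = 455 + 454 = 909

909


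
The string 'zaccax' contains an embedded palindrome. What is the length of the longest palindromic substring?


Scanning 'zaccax' for palindromic substrings.
Substring at positions 1-4: 'acca'.
Check: reverse('acca') = 'acca' -> palindrome confirmed.
Neighbouring characters ('z' / 'x') break symmetry, so it cannot extend further.
No longer palindromic substring exists; longest length = 4

4


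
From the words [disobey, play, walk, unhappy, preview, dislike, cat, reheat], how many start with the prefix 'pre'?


Checking each word for prefix 'pre':
  'disobey' -> no (count: 0)
  'play' -> no (count: 0)
  'walk' -> no (count: 0)
  'unhappy' -> no (count: 0)
  'preview' -> YES, starts with 'pre' (count: 1)
  'dislike' -> no (count: 1)
  'cat' -> no (count: 1)
  'reheat' -> no (count: 1)
Total with prefix 'pre': 1

1


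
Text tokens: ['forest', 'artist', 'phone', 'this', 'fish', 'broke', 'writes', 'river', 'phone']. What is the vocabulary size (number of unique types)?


Listing all tokens and tracking unique types:
  Token 1: 'forest' -> NEW (unique so far: 1)
  Token 2: 'artist' -> NEW (unique so far: 2)
  Token 3: 'phone' -> NEW (unique so far: 3)
  Token 4: 'this' -> NEW (unique so far: 4)
  Token 5: 'fish' -> NEW (unique so far: 5)
  Token 6: 'broke' -> NEW (unique so far: 6)
  Token 7: 'writes' -> NEW (unique so far: 7)
  Token 8: 'river' -> NEW (unique so far: 8)
  Token 9: 'phone' -> duplicate (unique so far: 8)
Unique types: ('artist', 'broke', 'fish', 'forest', 'phone', 'river', 'this', 'writes')
Vocabulary size: 8

8


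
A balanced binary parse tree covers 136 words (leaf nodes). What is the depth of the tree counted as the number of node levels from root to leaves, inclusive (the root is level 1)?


In a balanced binary tree with n leaves the deepest leaf is ceil(log2(n)) edges below the root,
so counting node levels inclusive of root and leaves gives ceil(log2(n)) + 1 levels.
log2(136) = 7.0875
ceil(7.0875) = 8
levels = 8 + 1 = 9

9


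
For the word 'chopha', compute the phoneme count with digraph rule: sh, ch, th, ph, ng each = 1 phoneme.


Parsing 'chopha' greedily, digraphs first:
  'ch' -> digraph (1 consonant phoneme) (phonemes so far: 1)
  'o' -> vowel phoneme (phonemes so far: 2)
  'ph' -> digraph (1 consonant phoneme) (phonemes so far: 3)
  'a' -> vowel phoneme (phonemes so far: 4)
Total phonemes: 4

4


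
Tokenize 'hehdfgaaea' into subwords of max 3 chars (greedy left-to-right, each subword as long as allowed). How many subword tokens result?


'hehdfgaaea' has 10 characters.
Chunking with max size 3:
  Chunk 1: 'heh' (positions 0-2)
  Chunk 2: 'dfg' (positions 3-5)
  Chunk 3: 'aae' (positions 6-8)
  Chunk 4: 'a' (positions 9-9)
Total chunks: ceil(10 / 3) = 4

4


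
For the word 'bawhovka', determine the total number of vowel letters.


Scanning each character of 'bawhovka':
  Position 1: 'b' -> consonant (running count: 0)
  Position 2: 'a' -> vowel (running count: 1)
  Position 3: 'w' -> consonant (running count: 1)
  Position 4: 'h' -> consonant (running count: 1)
  Position 5: 'o' -> vowel (running count: 2)
  Position 6: 'v' -> consonant (running count: 2)
  Position 7: 'k' -> consonant (running count: 2)
  Position 8: 'a' -> vowel (running count: 3)
Total vowels: 3

3


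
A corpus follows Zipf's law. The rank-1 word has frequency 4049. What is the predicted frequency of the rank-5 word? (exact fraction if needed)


Zipf's law: freq(rank) = f1 / rank
f1 = 4049, rank = 5
freq = 4049 / 5
GCD(4049, 5) = 1
Simplified: 4049/5

4049/5


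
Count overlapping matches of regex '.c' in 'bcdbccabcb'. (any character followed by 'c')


Pattern: .c means any character followed by 'c'.
Scanning 'bcdbccabcb' position-by-position:
  Pos 0: window 'bc' -> MATCH
  Pos 1: window 'cd' -> no
  Pos 2: window 'db' -> no
  Pos 3: window 'bc' -> MATCH
  Pos 4: window 'cc' -> MATCH
  Pos 5: window 'ca' -> no
  Pos 6: window 'ab' -> no
  Pos 7: window 'bc' -> MATCH
  Pos 8: window 'cb' -> no
  Pos 9: window 'b' -> no
Total matches: 4

4


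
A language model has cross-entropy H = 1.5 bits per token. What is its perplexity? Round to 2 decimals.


Perplexity formula: PP = 2^H
H = 1.5
PP = 2^1.5
Decompose: 2^1.5 = 2^1 * 2^0.5 = 2^1 * sqrt(2)
2^1 = 2, sqrt(2) ~ 1.4142136
PP ~ 2 * 1.4142136 = 2.8284272
Rounded to 2 decimals: 2.83

2.83


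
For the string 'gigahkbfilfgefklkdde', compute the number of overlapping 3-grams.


String 'gigahkbfilfgefklkdde' has length L = 20.
Number of overlapping n-grams = L - n + 1
Substituting: 20 - 3 + 1 = 18

18


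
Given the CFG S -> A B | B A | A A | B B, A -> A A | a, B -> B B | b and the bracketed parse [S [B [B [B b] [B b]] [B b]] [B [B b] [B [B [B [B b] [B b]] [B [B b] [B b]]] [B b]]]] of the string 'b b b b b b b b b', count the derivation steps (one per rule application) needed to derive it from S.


Every bracketed nonterminal node [X ...] in the tree is produced by exactly one rule application.
Reading the tree off as a leftmost derivation:
  Step 1: S  =>  B B   (applied S -> B B)
  Step 2: B B  =>  B B B   (applied B -> B B)
  Step 3: B B B  =>  B B B B   (applied B -> B B)
  Step 4: B B B B  =>  b B B B   (applied B -> b)
  Step 5: b B B B  =>  b b B B   (applied B -> b)
  Step 6: b b B B  =>  b b b B   (applied B -> b)
  Step 7: b b b B  =>  b b b B B   (applied B -> B B)
  Step 8: b b b B B  =>  b b b b B   (applied B -> b)
  Step 9: b b b b B  =>  b b b b B B   (applied B -> B B)
  Step 10: b b b b B B  =>  b b b b B B B   (applied B -> B B)
  Step 11: b b b b B B B  =>  b b b b B B B B   (applied B -> B B)
  Step 12: b b b b B B B B  =>  b b b b b B B B   (applied B -> b)
  Step 13: b b b b b B B B  =>  b b b b b b B B   (applied B -> b)
  Step 14: b b b b b b B B  =>  b b b b b b B B B   (applied B -> B B)
  Step 15: b b b b b b B B B  =>  b b b b b b b B B   (applied B -> b)
  Step 16: b b b b b b b B B  =>  b b b b b b b b B   (applied B -> b)
  Step 17: b b b b b b b b B  =>  b b b b b b b b b   (applied B -> b)
Final yield: b b b b b b b b b
Total rewrite steps: 17

17


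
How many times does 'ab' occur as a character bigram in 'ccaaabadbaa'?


Scanning 'ccaaabadbaa' for bigram 'ab':
  Position 0: 'cc' -> no
  Position 1: 'ca' -> no
  Position 2: 'aa' -> no
  Position 3: 'aa' -> no
  Position 4: 'ab' -> MATCH
  Position 5: 'ba' -> no
  Position 6: 'ad' -> no
  Position 7: 'db' -> no
  Position 8: 'ba' -> no
  Position 9: 'aa' -> no
Total matches: 1

1


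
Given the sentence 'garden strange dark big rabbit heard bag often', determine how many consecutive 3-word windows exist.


Word trigrams from [8] words:
  Trigram 1: (garden strange dark)
  Trigram 2: (strange dark big)
  Trigram 3: (dark big rabbit)
  Trigram 4: (big rabbit heard)
  Trigram 5: (rabbit heard bag)
  Trigram 6: (heard bag often)
Total word trigrams: 8 - 2 = 6

6


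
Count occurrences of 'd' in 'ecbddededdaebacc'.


Scanning 'ecbddededdaebacc' for 'd':
  Position 3: 'd' -> MATCH (count: 1)
  Position 4: 'd' -> MATCH (count: 2)
  Position 6: 'd' -> MATCH (count: 3)
  Position 8: 'd' -> MATCH (count: 4)
  Position 9: 'd' -> MATCH (count: 5)
Total occurrences of 'd': 5

5


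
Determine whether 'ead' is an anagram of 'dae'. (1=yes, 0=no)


Sort characters of 'ead': 'ade'
Sort characters of 'dae': 'ade'
Sorted forms match -> they ARE anagrams
Result: 1

1


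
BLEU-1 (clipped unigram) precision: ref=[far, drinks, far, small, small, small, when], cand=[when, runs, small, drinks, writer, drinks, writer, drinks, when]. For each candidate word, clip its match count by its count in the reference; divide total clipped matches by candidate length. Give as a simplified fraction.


Reference word counts: {'drinks': 1, 'far': 2, 'small': 3, 'when': 1}
Checking each candidate word (with clipping):
  'when' -> in reference (ref count 1, used 1/1) -> match (matches: 1)
  'runs' -> not in reference -> no match (matches: 1)
  'small' -> in reference (ref count 3, used 1/3) -> match (matches: 2)
  'drinks' -> in reference (ref count 1, used 1/1) -> match (matches: 3)
  'writer' -> not in reference -> no match (matches: 3)
  'drinks' -> ref count 1 already used up (1/1) -> clipped, no match (matches: 3)
  'writer' -> not in reference -> no match (matches: 3)
  'drinks' -> ref count 1 already used up (1/1) -> clipped, no match (matches: 3)
  'when' -> ref count 1 already used up (1/1) -> clipped, no match (matches: 3)
Clipped matches: 3, Candidate length: 9
Precision = 3/9 = 1/3

1/3


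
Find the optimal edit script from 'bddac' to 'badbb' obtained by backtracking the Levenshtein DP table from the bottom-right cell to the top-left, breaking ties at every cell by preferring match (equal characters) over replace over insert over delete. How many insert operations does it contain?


Edit distance = 3. Backtracking from cell (5, 5) with preference match > replace > insert > delete,
then listing the resulting alignment 'bddac' -> 'badbb' left to right:
  Step 1: keep 'b'
  Step 2: replace d->a
  Step 3: keep 'd'
  Step 4: replace a->b
  Step 5: replace c->b
Total insertions: 0

0


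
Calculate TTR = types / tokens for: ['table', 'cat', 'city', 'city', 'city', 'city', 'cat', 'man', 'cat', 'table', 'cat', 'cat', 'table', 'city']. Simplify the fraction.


Tokens: 14
Unique types: ('cat', 'city', 'man', 'table') = 4
TTR = 4/14
Simplify: divide both by 2 -> 2/7
TTR = 2/7

2/7


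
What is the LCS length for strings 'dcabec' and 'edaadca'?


DP table for LCS of 'dcabec' and 'edaadca':
       e  d  a  a  d  c  a
    0  0  0  0  0  0  0  0
  d 0  0  1  1  1  1  1  1
  c 0  0  1  1  1  1  2  2
  a 0  0  1  2  2  2  2  3
  b 0  0  1  2  2  2  2  3
  e 0  1  1  2  2  2  2  3
  c 0  1  1  2  2  2  3  3
LCS: 'dca'
LCS length = 3

3


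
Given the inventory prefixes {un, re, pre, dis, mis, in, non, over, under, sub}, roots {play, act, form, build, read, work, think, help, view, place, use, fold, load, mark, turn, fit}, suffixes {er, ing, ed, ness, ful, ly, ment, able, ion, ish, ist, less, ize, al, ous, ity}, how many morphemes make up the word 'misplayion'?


Segmenting 'misplayion' against the inventory:
  'mis' -> prefix (morpheme 1)
  'play' -> root (morpheme 2)
  'ion' -> suffix (morpheme 3)
Total morphemes: 3

3


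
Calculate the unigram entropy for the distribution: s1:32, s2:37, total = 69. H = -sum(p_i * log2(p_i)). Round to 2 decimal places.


Computing entropy H = -sum(p_i * log2(p_i)):
  s1: p = 32/69 = 0.4638, -p*log2(p) = 0.5141
  s2: p = 37/69 = 0.5362, -p*log2(p) = 0.4821
H = sum of terms = 0.9962
Rounded to 2 decimals: 1.00

1.00


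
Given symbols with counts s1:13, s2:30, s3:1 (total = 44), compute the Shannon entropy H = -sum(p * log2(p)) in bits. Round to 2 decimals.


Computing entropy H = -sum(p_i * log2(p_i)):
  s1: p = 13/44 = 0.2955, -p*log2(p) = 0.5197
  s2: p = 30/44 = 0.6818, -p*log2(p) = 0.3767
  s3: p = 1/44 = 0.0227, -p*log2(p) = 0.1241
H = sum of terms = 1.0205
Rounded to 2 decimals: 1.02

1.02


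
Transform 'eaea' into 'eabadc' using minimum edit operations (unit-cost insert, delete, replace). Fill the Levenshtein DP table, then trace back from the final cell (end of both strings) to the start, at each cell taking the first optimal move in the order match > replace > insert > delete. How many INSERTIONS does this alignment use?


Edit distance = 3. Backtracking from cell (4, 6) with preference match > replace > insert > delete,
then listing the resulting alignment 'eaea' -> 'eabadc' left to right:
  Step 1: keep 'e'
  Step 2: keep 'a'
  Step 3: replace e->b
  Step 4: keep 'a'
  Step 5: insert 'd' [insertion #1]
  Step 6: insert 'c' [insertion #2]
Total insertions: 2

2


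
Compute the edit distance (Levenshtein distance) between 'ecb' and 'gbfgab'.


Building DP table for s1='ecb' (len 3) and s2='gbfgab' (len 6):
       g  b  f  g  a  b
    0  1  2  3  4  5  6
  e 1  1  2  3  4  5  6
  c 2  2  2  3  4  5  6
  b 3  3  2  3  4  5  5
Edit distance = dp[3][6] = 5

5


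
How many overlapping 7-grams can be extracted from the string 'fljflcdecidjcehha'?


String 'fljflcdecidjcehha' has length L = 17.
Number of overlapping n-grams = L - n + 1
Substituting: 17 - 7 + 1 = 11

11


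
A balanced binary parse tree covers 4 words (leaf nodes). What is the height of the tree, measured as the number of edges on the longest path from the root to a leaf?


In a balanced binary tree with n leaves the deepest leaf is ceil(log2(n)) edges below the root.
log2(4) = 2.0000
ceil(2.0000) = 2
height (edges) = 2

2


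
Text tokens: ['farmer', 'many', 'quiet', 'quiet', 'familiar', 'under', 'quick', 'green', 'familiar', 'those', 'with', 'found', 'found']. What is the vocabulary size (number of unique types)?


Listing all tokens and tracking unique types:
  Token 1: 'farmer' -> NEW (unique so far: 1)
  Token 2: 'many' -> NEW (unique so far: 2)
  Token 3: 'quiet' -> NEW (unique so far: 3)
  Token 4: 'quiet' -> duplicate (unique so far: 3)
  Token 5: 'familiar' -> NEW (unique so far: 4)
  Token 6: 'under' -> NEW (unique so far: 5)
  Token 7: 'quick' -> NEW (unique so far: 6)
  Token 8: 'green' -> NEW (unique so far: 7)
  Token 9: 'familiar' -> duplicate (unique so far: 7)
  Token 10: 'those' -> NEW (unique so far: 8)
  Token 11: 'with' -> NEW (unique so far: 9)
  Token 12: 'found' -> NEW (unique so far: 10)
  Token 13: 'found' -> duplicate (unique so far: 10)
Unique types: ('familiar', 'farmer', 'found', 'green', 'many', 'quick', 'quiet', 'those', 'under', 'with')
Vocabulary size: 10

10


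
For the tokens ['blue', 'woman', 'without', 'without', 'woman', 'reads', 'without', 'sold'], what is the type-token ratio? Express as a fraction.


Tokens: 8
Unique types: ('blue', 'reads', 'sold', 'without', 'woman') = 5
TTR = 5/8
Already in lowest terms.

5/8


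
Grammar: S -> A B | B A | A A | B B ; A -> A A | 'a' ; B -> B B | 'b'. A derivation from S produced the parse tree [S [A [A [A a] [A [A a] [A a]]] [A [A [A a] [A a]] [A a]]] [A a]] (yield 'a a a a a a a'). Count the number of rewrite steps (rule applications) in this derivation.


Every bracketed nonterminal node [X ...] in the tree is produced by exactly one rule application.
Reading the tree off as a leftmost derivation:
  Step 1: S  =>  A A   (applied S -> A A)
  Step 2: A A  =>  A A A   (applied A -> A A)
  Step 3: A A A  =>  A A A A   (applied A -> A A)
  Step 4: A A A A  =>  a A A A   (applied A -> a)
  Step 5: a A A A  =>  a A A A A   (applied A -> A A)
  Step 6: a A A A A  =>  a a A A A   (applied A -> a)
  Step 7: a a A A A  =>  a a a A A   (applied A -> a)
  Step 8: a a a A A  =>  a a a A A A   (applied A -> A A)
  Step 9: a a a A A A  =>  a a a A A A A   (applied A -> A A)
  Step 10: a a a A A A A  =>  a a a a A A A   (applied A -> a)
  Step 11: a a a a A A A  =>  a a a a a A A   (applied A -> a)
  Step 12: a a a a a A A  =>  a a a a a a A   (applied A -> a)
  Step 13: a a a a a a A  =>  a a a a a a a   (applied A -> a)
Final yield: a a a a a a a
Total rewrite steps: 13

13


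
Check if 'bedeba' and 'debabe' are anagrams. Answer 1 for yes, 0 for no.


Sort characters of 'bedeba': 'abbdee'
Sort characters of 'debabe': 'abbdee'
Sorted forms match -> they ARE anagrams
Result: 1

1


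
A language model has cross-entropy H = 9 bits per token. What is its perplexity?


Perplexity formula: PP = 2^H
H = 9
PP = 2^9
PP = 2^9 = 512

512


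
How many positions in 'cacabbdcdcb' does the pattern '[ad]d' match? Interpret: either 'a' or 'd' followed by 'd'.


Pattern: [ad]d means either 'a' or 'd' followed by 'd'.
Scanning 'cacabbdcdcb' position-by-position:
  Pos 0: window 'ca' -> no
  Pos 1: window 'ac' -> no
  Pos 2: window 'ca' -> no
  Pos 3: window 'ab' -> no
  Pos 4: window 'bb' -> no
  Pos 5: window 'bd' -> no
  Pos 6: window 'dc' -> no
  Pos 7: window 'cd' -> no
  Pos 8: window 'dc' -> no
  Pos 9: window 'cb' -> no
  Pos 10: window 'b' -> no
Total matches: 0

0


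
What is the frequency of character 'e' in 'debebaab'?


Scanning 'debebaab' for 'e':
  Position 1: 'e' -> MATCH (count: 1)
  Position 3: 'e' -> MATCH (count: 2)
Total occurrences of 'e': 2

2


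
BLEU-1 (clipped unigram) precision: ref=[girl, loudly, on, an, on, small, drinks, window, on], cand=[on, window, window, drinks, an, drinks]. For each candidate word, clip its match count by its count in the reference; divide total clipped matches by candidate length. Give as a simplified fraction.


Reference word counts: {'an': 1, 'drinks': 1, 'girl': 1, 'loudly': 1, 'on': 3, 'small': 1, 'window': 1}
Checking each candidate word (with clipping):
  'on' -> in reference (ref count 3, used 1/3) -> match (matches: 1)
  'window' -> in reference (ref count 1, used 1/1) -> match (matches: 2)
  'window' -> ref count 1 already used up (1/1) -> clipped, no match (matches: 2)
  'drinks' -> in reference (ref count 1, used 1/1) -> match (matches: 3)
  'an' -> in reference (ref count 1, used 1/1) -> match (matches: 4)
  'drinks' -> ref count 1 already used up (1/1) -> clipped, no match (matches: 4)
Clipped matches: 4, Candidate length: 6
Precision = 4/6 = 2/3

2/3


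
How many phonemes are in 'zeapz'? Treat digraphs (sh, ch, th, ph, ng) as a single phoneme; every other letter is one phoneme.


Parsing 'zeapz' greedily, digraphs first:
  'z' -> consonant phoneme (phonemes so far: 1)
  'e' -> vowel phoneme (phonemes so far: 2)
  'a' -> vowel phoneme (phonemes so far: 3)
  'p' -> consonant phoneme (phonemes so far: 4)
  'z' -> consonant phoneme (phonemes so far: 5)
Total phonemes: 5

5


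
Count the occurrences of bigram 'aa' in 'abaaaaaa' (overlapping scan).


Scanning 'abaaaaaa' for bigram 'aa':
  Position 0: 'ab' -> no
  Position 1: 'ba' -> no
  Position 2: 'aa' -> MATCH
  Position 3: 'aa' -> MATCH
  Position 4: 'aa' -> MATCH
  Position 5: 'aa' -> MATCH
  Position 6: 'aa' -> MATCH
Total matches: 5

5


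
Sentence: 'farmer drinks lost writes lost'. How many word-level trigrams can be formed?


Word trigrams from [5] words:
  Trigram 1: (farmer drinks lost)
  Trigram 2: (drinks lost writes)
  Trigram 3: (lost writes lost)
Total word trigrams: 5 - 2 = 3

3


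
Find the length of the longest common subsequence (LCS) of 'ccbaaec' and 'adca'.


DP table for LCS of 'ccbaaec' and 'adca':
       a  d  c  a
    0  0  0  0  0
  c 0  0  0  1  1
  c 0  0  0  1  1
  b 0  0  0  1  1
  a 0  1  1  1  2
  a 0  1  1  1  2
  e 0  1  1  1  2
  c 0  1  1  2  2
LCS: 'ca'
LCS length = 2

2


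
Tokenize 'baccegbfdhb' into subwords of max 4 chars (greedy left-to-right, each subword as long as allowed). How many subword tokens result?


'baccegbfdhb' has 11 characters.
Chunking with max size 4:
  Chunk 1: 'bacc' (positions 0-3)
  Chunk 2: 'egbf' (positions 4-7)
  Chunk 3: 'dhb' (positions 8-10)
Total chunks: ceil(11 / 4) = 3

3


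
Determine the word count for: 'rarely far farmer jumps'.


Counting words by splitting on spaces:
  Word 1: 'rarely'
  Word 2: 'far'
  Word 3: 'farmer'
  Word 4: 'jumps'
Total words: 4

4


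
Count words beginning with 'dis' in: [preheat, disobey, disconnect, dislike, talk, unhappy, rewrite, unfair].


Checking each word for prefix 'dis':
  'preheat' -> no (count: 0)
  'disobey' -> YES, starts with 'dis' (count: 1)
  'disconnect' -> YES, starts with 'dis' (count: 2)
  'dislike' -> YES, starts with 'dis' (count: 3)
  'talk' -> no (count: 3)
  'unhappy' -> no (count: 3)
  'rewrite' -> no (count: 3)
  'unfair' -> no (count: 3)
Total with prefix 'dis': 3

3


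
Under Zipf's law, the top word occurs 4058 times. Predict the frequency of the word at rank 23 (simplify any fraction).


Zipf's law: freq(rank) = f1 / rank
f1 = 4058, rank = 23
freq = 4058 / 23
GCD(4058, 23) = 1
Simplified: 4058/23

4058/23


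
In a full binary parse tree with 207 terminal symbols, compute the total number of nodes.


Leaf nodes (terminals): 207
Internal nodes = n - 1 = 207 - 1 = 206
Total = leaves + internal = 207 + 206 = 413

413


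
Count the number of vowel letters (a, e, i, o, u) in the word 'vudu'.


Scanning each character of 'vudu':
  Position 1: 'v' -> consonant (running count: 0)
  Position 2: 'u' -> vowel (running count: 1)
  Position 3: 'd' -> consonant (running count: 1)
  Position 4: 'u' -> vowel (running count: 2)
Total vowels: 2

2


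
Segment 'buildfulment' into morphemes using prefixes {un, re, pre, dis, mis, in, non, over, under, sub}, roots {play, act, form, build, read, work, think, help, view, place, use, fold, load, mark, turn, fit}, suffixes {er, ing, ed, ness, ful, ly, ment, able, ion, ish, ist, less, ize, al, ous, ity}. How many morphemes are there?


Segmenting 'buildfulment' against the inventory:
  'build' -> root (morpheme 1)
  'ful' -> suffix (morpheme 2)
  'ment' -> suffix (morpheme 3)
Total morphemes: 3

3


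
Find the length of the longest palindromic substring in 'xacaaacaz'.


Scanning 'xacaaacaz' for palindromic substrings.
Substring at positions 1-7: 'acaaaca'.
Check: reverse('acaaaca') = 'acaaaca' -> palindrome confirmed.
Neighbouring characters ('x' / 'z') break symmetry, so it cannot extend further.
No longer palindromic substring exists; longest length = 7

7


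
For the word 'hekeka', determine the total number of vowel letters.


Scanning each character of 'hekeka':
  Position 1: 'h' -> consonant (running count: 0)
  Position 2: 'e' -> vowel (running count: 1)
  Position 3: 'k' -> consonant (running count: 1)
  Position 4: 'e' -> vowel (running count: 2)
  Position 5: 'k' -> consonant (running count: 2)
  Position 6: 'a' -> vowel (running count: 3)
Total vowels: 3

3


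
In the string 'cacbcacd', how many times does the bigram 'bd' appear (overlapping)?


Scanning 'cacbcacd' for bigram 'bd':
  Position 0: 'ca' -> no
  Position 1: 'ac' -> no
  Position 2: 'cb' -> no
  Position 3: 'bc' -> no
  Position 4: 'ca' -> no
  Position 5: 'ac' -> no
  Position 6: 'cd' -> no
Total matches: 0

0


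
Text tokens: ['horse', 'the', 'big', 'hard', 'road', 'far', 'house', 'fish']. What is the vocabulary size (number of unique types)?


Listing all tokens and tracking unique types:
  Token 1: 'horse' -> NEW (unique so far: 1)
  Token 2: 'the' -> NEW (unique so far: 2)
  Token 3: 'big' -> NEW (unique so far: 3)
  Token 4: 'hard' -> NEW (unique so far: 4)
  Token 5: 'road' -> NEW (unique so far: 5)
  Token 6: 'far' -> NEW (unique so far: 6)
  Token 7: 'house' -> NEW (unique so far: 7)
  Token 8: 'fish' -> NEW (unique so far: 8)
Unique types: ('big', 'far', 'fish', 'hard', 'horse', 'house', 'road', 'the')
Vocabulary size: 8

8


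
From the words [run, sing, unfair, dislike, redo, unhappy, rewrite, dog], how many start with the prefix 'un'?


Checking each word for prefix 'un':
  'run' -> no (count: 0)
  'sing' -> no (count: 0)
  'unfair' -> YES, starts with 'un' (count: 1)
  'dislike' -> no (count: 1)
  'redo' -> no (count: 1)
  'unhappy' -> YES, starts with 'un' (count: 2)
  'rewrite' -> no (count: 2)
  'dog' -> no (count: 2)
Total with prefix 'un': 2

2


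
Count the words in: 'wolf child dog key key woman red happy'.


Counting words by splitting on spaces:
  Word 1: 'wolf'
  Word 2: 'child'
  Word 3: 'dog'
  Word 4: 'key'
  Word 5: 'key'
  Word 6: 'woman'
  Word 7: 'red'
  Word 8: 'happy'
Total words: 8

8


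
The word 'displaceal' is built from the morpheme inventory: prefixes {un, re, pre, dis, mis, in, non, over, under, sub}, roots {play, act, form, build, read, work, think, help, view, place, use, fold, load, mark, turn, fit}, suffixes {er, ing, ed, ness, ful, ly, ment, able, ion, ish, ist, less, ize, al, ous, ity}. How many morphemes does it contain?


Segmenting 'displaceal' against the inventory:
  'dis' -> prefix (morpheme 1)
  'place' -> root (morpheme 2)
  'al' -> suffix (morpheme 3)
Total morphemes: 3

3


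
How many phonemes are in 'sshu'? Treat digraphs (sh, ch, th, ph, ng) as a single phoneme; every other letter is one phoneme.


Parsing 'sshu' greedily, digraphs first:
  's' -> consonant phoneme (phonemes so far: 1)
  'sh' -> digraph (1 consonant phoneme) (phonemes so far: 2)
  'u' -> vowel phoneme (phonemes so far: 3)
Total phonemes: 3

3


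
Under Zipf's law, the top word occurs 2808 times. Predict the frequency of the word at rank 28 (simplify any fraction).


Zipf's law: freq(rank) = f1 / rank
f1 = 2808, rank = 28
freq = 2808 / 28
GCD(2808, 28) = 4
Simplified: 702/7

702/7


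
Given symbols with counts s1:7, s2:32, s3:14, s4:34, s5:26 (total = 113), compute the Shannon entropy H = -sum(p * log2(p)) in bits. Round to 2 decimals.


Computing entropy H = -sum(p_i * log2(p_i)):
  s1: p = 7/113 = 0.0619, -p*log2(p) = 0.2486
  s2: p = 32/113 = 0.2832, -p*log2(p) = 0.5154
  s3: p = 14/113 = 0.1239, -p*log2(p) = 0.3733
  s4: p = 34/113 = 0.3009, -p*log2(p) = 0.5213
  s5: p = 26/113 = 0.2301, -p*log2(p) = 0.4877
H = sum of terms = 2.1463
Rounded to 2 decimals: 2.15

2.15


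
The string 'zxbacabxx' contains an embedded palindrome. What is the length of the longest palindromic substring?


Scanning 'zxbacabxx' for palindromic substrings.
Substring at positions 1-7: 'xbacabx'.
Check: reverse('xbacabx') = 'xbacabx' -> palindrome confirmed.
Neighbouring characters ('z' / 'x') break symmetry, so it cannot extend further.
No longer palindromic substring exists; longest length = 7

7


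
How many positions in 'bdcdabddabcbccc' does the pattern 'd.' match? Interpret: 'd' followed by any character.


Pattern: d. means 'd' followed by any character.
Scanning 'bdcdabddabcbccc' position-by-position:
  Pos 0: window 'bd' -> no
  Pos 1: window 'dc' -> MATCH
  Pos 2: window 'cd' -> no
  Pos 3: window 'da' -> MATCH
  Pos 4: window 'ab' -> no
  Pos 5: window 'bd' -> no
  Pos 6: window 'dd' -> MATCH
  Pos 7: window 'da' -> MATCH
  Pos 8: window 'ab' -> no
  Pos 9: window 'bc' -> no
  Pos 10: window 'cb' -> no
  Pos 11: window 'bc' -> no
  Pos 12: window 'cc' -> no
  Pos 13: window 'cc' -> no
  Pos 14: window 'c' -> no
Total matches: 4

4


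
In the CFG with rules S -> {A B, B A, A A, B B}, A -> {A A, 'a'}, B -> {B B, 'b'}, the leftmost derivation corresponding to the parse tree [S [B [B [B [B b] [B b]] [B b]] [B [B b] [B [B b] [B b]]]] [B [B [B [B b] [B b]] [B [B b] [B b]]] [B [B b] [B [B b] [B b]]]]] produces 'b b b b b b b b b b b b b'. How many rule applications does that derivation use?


Every bracketed nonterminal node [X ...] in the tree is produced by exactly one rule application.
Reading the tree off as a leftmost derivation:
  Step 1: S  =>  B B   (applied S -> B B)
  Step 2: B B  =>  B B B   (applied B -> B B)
  Step 3: B B B  =>  B B B B   (applied B -> B B)
  Step 4: B B B B  =>  B B B B B   (applied B -> B B)
  Step 5: B B B B B  =>  b B B B B   (applied B -> b)
  Step 6: b B B B B  =>  b b B B B   (applied B -> b)
  Step 7: b b B B B  =>  b b b B B   (applied B -> b)
  Step 8: b b b B B  =>  b b b B B B   (applied B -> B B)
  Step 9: b b b B B B  =>  b b b b B B   (applied B -> b)
  Step 10: b b b b B B  =>  b b b b B B B   (applied B -> B B)
  Step 11: b b b b B B B  =>  b b b b b B B   (applied B -> b)
  Step 12: b b b b b B B  =>  b b b b b b B   (applied B -> b)
  Step 13: b b b b b b B  =>  b b b b b b B B   (applied B -> B B)
  Step 14: b b b b b b B B  =>  b b b b b b B B B   (applied B -> B B)
  Step 15: b b b b b b B B B  =>  b b b b b b B B B B   (applied B -> B B)
  Step 16: b b b b b b B B B B  =>  b b b b b b b B B B   (applied B -> b)
  Step 17: b b b b b b b B B B  =>  b b b b b b b b B B   (applied B -> b)
  Step 18: b b b b b b b b B B  =>  b b b b b b b b B B B   (applied B -> B B)
  Step 19: b b b b b b b b B B B  =>  b b b b b b b b b B B   (applied B -> b)
  Step 20: b b b b b b b b b B B  =>  b b b b b b b b b b B   (applied B -> b)
  Step 21: b b b b b b b b b b B  =>  b b b b b b b b b b B B   (applied B -> B B)
  Step 22: b b b b b b b b b b B B  =>  b b b b b b b b b b b B   (applied B -> b)
  Step 23: b b b b b b b b b b b B  =>  b b b b b b b b b b b B B   (applied B -> B B)
  Step 24: b b b b b b b b b b b B B  =>  b b b b b b b b b b b b B   (applied B -> b)
  Step 25: b b b b b b b b b b b b B  =>  b b b b b b b b b b b b b   (applied B -> b)
Final yield: b b b b b b b b b b b b b
Total rewrite steps: 25

25
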